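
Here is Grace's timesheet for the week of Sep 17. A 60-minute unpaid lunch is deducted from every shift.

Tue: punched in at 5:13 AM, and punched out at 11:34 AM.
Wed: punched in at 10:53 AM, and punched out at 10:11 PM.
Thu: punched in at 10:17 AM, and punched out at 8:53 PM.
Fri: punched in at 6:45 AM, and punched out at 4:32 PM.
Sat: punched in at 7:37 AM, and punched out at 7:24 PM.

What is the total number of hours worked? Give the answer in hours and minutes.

44 h 49 min

Tue: 5:13 AM–11:34 AM = 6 h 21 min; less 60 min break → 5 h 21 min
Wed: 10:53 AM–10:11 PM = 11 h 18 min; less 60 min break → 10 h 18 min
Thu: 10:17 AM–8:53 PM = 10 h 36 min; less 60 min break → 9 h 36 min
Fri: 6:45 AM–4:32 PM = 9 h 47 min; less 60 min break → 8 h 47 min
Sat: 7:37 AM–7:24 PM = 11 h 47 min; less 60 min break → 10 h 47 min
Total: 5 h 21 min + 10 h 18 min + 9 h 36 min + 8 h 47 min + 10 h 47 min = 44 h 49 min.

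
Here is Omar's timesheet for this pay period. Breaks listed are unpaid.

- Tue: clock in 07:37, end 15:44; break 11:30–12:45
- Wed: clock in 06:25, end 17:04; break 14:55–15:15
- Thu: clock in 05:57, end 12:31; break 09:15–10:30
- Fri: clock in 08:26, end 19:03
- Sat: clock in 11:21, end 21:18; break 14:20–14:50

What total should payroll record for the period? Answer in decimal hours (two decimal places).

Tue: 07:37–15:44 = 8 h 7 min; less 75 min break → 6 h 52 min
Wed: 06:25–17:04 = 10 h 39 min; less 20 min break → 10 h 19 min
Thu: 05:57–12:31 = 6 h 34 min; less 75 min break → 5 h 19 min
Fri: 08:26–19:03 = 10 h 37 min
Sat: 11:21–21:18 = 9 h 57 min; less 30 min break → 9 h 27 min
Total: 6 h 52 min + 10 h 19 min + 5 h 19 min + 10 h 37 min + 9 h 27 min = 42 h 34 min.

42.57 hours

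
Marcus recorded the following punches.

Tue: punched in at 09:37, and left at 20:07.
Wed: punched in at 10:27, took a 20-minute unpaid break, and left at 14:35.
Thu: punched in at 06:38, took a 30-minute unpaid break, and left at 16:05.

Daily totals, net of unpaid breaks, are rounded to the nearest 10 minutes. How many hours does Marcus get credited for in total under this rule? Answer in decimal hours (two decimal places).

23.33 hours

Tue: 09:37–20:07 = 10 h 30 min → rounds to 10 h 30 min
Wed: 10:27–14:35 = 4 h 8 min − 20 min = 3 h 48 min → rounds to 3 h 50 min
Thu: 06:38–16:05 = 9 h 27 min − 30 min = 8 h 57 min → rounds to 9 h 0 min
Total credited: 23 h 20 min.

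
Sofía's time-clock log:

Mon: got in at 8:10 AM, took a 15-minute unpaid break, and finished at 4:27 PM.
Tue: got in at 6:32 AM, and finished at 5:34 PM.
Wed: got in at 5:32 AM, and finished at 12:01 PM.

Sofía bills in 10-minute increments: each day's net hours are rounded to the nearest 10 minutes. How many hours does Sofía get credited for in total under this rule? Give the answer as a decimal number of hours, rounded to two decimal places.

Mon: 8:10 AM–4:27 PM = 8 h 17 min − 15 min = 8 h 2 min → rounds to 8 h 0 min
Tue: 6:32 AM–5:34 PM = 11 h 2 min → rounds to 11 h 0 min
Wed: 5:32 AM–12:01 PM = 6 h 29 min → rounds to 6 h 30 min
Total credited: 25 h 30 min.

25.50 hours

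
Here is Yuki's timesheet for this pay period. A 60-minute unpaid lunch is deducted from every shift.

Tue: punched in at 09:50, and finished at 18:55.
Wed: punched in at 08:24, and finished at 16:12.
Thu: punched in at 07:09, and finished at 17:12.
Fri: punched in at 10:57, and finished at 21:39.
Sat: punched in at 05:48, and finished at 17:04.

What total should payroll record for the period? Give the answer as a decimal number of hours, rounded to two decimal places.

43.90 hours

Tue: 09:50–18:55 = 9 h 5 min; less 60 min break → 8 h 5 min
Wed: 08:24–16:12 = 7 h 48 min; less 60 min break → 6 h 48 min
Thu: 07:09–17:12 = 10 h 3 min; less 60 min break → 9 h 3 min
Fri: 10:57–21:39 = 10 h 42 min; less 60 min break → 9 h 42 min
Sat: 05:48–17:04 = 11 h 16 min; less 60 min break → 10 h 16 min
Total: 8 h 5 min + 6 h 48 min + 9 h 3 min + 9 h 42 min + 10 h 16 min = 43 h 54 min.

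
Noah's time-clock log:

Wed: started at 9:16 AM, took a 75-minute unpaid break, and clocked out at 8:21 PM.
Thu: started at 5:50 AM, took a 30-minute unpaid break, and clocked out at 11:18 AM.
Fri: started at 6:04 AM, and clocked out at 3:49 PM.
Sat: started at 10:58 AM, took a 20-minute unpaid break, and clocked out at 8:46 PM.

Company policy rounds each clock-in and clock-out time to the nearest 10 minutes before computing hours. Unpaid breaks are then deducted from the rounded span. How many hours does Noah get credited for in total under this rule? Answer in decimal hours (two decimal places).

34.08 hours

Wed: in 9:16 AM→9:20 AM, out 8:21 PM→8:20 PM; 11 h 0 min − 75 min = 9 h 45 min
Thu: in 5:50 AM→5:50 AM, out 11:18 AM→11:20 AM; 5 h 30 min − 30 min = 5 h 0 min
Fri: in 6:04 AM→6:00 AM, out 3:49 PM→3:50 PM; 9 h 50 min
Sat: in 10:58 AM→11:00 AM, out 8:46 PM→8:50 PM; 9 h 50 min − 20 min = 9 h 30 min
Total credited: 34 h 5 min.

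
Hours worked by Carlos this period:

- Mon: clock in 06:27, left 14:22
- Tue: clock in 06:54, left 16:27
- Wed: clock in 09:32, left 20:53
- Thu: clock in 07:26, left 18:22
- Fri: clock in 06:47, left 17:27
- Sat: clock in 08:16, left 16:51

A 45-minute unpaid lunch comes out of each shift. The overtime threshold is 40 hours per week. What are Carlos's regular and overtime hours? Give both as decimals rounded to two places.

Mon: 06:27–14:22 = 7 h 55 min; less 45 min break → 7 h 10 min
Tue: 06:54–16:27 = 9 h 33 min; less 45 min break → 8 h 48 min
Wed: 09:32–20:53 = 11 h 21 min; less 45 min break → 10 h 36 min
Thu: 07:26–18:22 = 10 h 56 min; less 45 min break → 10 h 11 min
Fri: 06:47–17:27 = 10 h 40 min; less 45 min break → 9 h 55 min
Sat: 08:16–16:51 = 8 h 35 min; less 45 min break → 7 h 50 min
Total worked: 54 h 30 min = 54.50 h.
Threshold 40 h → overtime 14 h 30 min, regular 40 h 0 min.

Regular 40.00 hours, overtime 14.50 hours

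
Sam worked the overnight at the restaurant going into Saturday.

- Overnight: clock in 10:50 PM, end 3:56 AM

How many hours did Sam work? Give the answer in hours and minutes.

5 h 6 min

Overnight: 10:50 PM → midnight = 1 h 10 min; midnight → 3:56 AM = 3 h 56 min; span 5 h 6 min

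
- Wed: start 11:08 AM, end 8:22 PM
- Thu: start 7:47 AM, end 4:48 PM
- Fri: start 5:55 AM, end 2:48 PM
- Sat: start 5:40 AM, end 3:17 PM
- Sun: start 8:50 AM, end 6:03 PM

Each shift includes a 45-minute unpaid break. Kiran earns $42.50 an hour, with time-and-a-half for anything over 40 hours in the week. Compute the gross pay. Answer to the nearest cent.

$1841.31

Wed: 11:08 AM–8:22 PM = 9 h 14 min; less 45 min break → 8 h 29 min
Thu: 7:47 AM–4:48 PM = 9 h 1 min; less 45 min break → 8 h 16 min
Fri: 5:55 AM–2:48 PM = 8 h 53 min; less 45 min break → 8 h 8 min
Sat: 5:40 AM–3:17 PM = 9 h 37 min; less 45 min break → 8 h 52 min
Sun: 8:50 AM–6:03 PM = 9 h 13 min; less 45 min break → 8 h 28 min
Total worked: 42 h 13 min = 2533 min.
Regular 40 h 0 min = 2400 min at $42.50/h; overtime 2 h 13 min = 133 min at $63.75/h.
Pay = (2400 × $42.50 + 133 × $63.75) ÷ 60 = $1841.31.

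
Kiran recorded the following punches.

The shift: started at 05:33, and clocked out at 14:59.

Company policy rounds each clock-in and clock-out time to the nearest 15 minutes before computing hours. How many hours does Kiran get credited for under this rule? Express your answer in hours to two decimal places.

9.50 hours

The shift: in 05:33→05:30, out 14:59→15:00; 9 h 30 min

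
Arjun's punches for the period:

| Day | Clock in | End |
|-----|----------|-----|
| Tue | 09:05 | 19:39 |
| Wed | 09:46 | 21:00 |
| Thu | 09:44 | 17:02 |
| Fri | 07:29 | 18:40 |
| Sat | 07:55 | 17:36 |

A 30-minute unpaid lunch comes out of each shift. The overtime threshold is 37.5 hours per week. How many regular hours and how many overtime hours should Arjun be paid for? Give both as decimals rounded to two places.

Regular 37.50 hours, overtime 9.97 hours

Tue: 09:05–19:39 = 10 h 34 min; less 30 min break → 10 h 4 min
Wed: 09:46–21:00 = 11 h 14 min; less 30 min break → 10 h 44 min
Thu: 09:44–17:02 = 7 h 18 min; less 30 min break → 6 h 48 min
Fri: 07:29–18:40 = 11 h 11 min; less 30 min break → 10 h 41 min
Sat: 07:55–17:36 = 9 h 41 min; less 30 min break → 9 h 11 min
Total worked: 47 h 28 min = 47.47 h.
Threshold 37.5 h → overtime 9 h 58 min, regular 37 h 30 min.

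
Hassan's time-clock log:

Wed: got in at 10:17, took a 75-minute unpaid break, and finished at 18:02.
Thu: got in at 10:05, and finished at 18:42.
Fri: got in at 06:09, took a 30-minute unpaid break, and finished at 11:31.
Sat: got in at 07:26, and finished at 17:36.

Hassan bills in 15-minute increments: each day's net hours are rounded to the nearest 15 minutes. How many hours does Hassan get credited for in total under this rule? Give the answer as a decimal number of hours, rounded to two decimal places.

Wed: 10:17–18:02 = 7 h 45 min − 75 min = 6 h 30 min → rounds to 6 h 30 min
Thu: 10:05–18:42 = 8 h 37 min → rounds to 8 h 30 min
Fri: 06:09–11:31 = 5 h 22 min − 30 min = 4 h 52 min → rounds to 4 h 45 min
Sat: 07:26–17:36 = 10 h 10 min → rounds to 10 h 15 min
Total credited: 30 h 0 min.

30.00 hours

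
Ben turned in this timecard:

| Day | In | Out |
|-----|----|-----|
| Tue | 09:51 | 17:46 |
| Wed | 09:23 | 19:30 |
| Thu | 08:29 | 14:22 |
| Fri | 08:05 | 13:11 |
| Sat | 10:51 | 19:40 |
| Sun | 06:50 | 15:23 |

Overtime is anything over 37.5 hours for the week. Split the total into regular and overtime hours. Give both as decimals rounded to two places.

Regular 37.50 hours, overtime 8.88 hours

Tue: 09:51–17:46 = 7 h 55 min
Wed: 09:23–19:30 = 10 h 7 min
Thu: 08:29–14:22 = 5 h 53 min
Fri: 08:05–13:11 = 5 h 6 min
Sat: 10:51–19:40 = 8 h 49 min
Sun: 06:50–15:23 = 8 h 33 min
Total worked: 46 h 23 min = 46.38 h.
Threshold 37.5 h → overtime 8 h 53 min, regular 37 h 30 min.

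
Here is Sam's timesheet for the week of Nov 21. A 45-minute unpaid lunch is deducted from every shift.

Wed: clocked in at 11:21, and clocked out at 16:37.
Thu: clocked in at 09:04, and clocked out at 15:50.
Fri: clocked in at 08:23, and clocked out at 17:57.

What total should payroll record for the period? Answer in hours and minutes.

19 h 21 min

Wed: 11:21–16:37 = 5 h 16 min; less 45 min break → 4 h 31 min
Thu: 09:04–15:50 = 6 h 46 min; less 45 min break → 6 h 1 min
Fri: 08:23–17:57 = 9 h 34 min; less 45 min break → 8 h 49 min
Total: 4 h 31 min + 6 h 1 min + 8 h 49 min = 19 h 21 min.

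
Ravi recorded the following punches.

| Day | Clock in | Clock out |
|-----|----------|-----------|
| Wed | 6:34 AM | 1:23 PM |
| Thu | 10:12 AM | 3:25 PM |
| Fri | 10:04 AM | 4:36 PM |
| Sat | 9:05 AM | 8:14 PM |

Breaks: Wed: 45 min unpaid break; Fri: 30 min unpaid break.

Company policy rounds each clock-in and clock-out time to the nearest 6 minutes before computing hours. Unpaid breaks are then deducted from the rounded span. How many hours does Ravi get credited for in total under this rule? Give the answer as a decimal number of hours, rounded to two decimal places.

Wed: in 6:34 AM→6:36 AM, out 1:23 PM→1:24 PM; 6 h 48 min − 45 min = 6 h 3 min
Thu: in 10:12 AM→10:12 AM, out 3:25 PM→3:24 PM; 5 h 12 min
Fri: in 10:04 AM→10:06 AM, out 4:36 PM→4:36 PM; 6 h 30 min − 30 min = 6 h 0 min
Sat: in 9:05 AM→9:06 AM, out 8:14 PM→8:12 PM; 11 h 6 min
Total credited: 28 h 21 min.

28.35 hours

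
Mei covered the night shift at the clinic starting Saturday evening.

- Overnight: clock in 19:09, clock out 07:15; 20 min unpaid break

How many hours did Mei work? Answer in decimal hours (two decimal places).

Overnight: 19:09 → midnight = 4 h 51 min; midnight → 07:15 = 7 h 15 min; span 12 h 6 min; less 20 min break → 11 h 46 min

11.77 hours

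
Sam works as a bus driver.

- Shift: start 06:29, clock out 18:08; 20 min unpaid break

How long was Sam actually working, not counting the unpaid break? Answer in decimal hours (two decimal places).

Shift: 06:29–18:08 = 11 h 39 min; less 20 min break → 11 h 19 min

11.32 hours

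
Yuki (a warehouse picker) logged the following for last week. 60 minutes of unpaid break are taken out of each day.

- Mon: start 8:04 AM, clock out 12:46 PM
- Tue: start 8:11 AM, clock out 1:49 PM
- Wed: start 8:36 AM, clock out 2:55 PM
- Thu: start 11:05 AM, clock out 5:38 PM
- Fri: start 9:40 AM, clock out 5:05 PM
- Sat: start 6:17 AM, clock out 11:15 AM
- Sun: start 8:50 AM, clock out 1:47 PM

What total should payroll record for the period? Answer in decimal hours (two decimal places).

Mon: 8:04 AM–12:46 PM = 4 h 42 min; less 60 min break → 3 h 42 min
Tue: 8:11 AM–1:49 PM = 5 h 38 min; less 60 min break → 4 h 38 min
Wed: 8:36 AM–2:55 PM = 6 h 19 min; less 60 min break → 5 h 19 min
Thu: 11:05 AM–5:38 PM = 6 h 33 min; less 60 min break → 5 h 33 min
Fri: 9:40 AM–5:05 PM = 7 h 25 min; less 60 min break → 6 h 25 min
Sat: 6:17 AM–11:15 AM = 4 h 58 min; less 60 min break → 3 h 58 min
Sun: 8:50 AM–1:47 PM = 4 h 57 min; less 60 min break → 3 h 57 min
Total: 3 h 42 min + 4 h 38 min + 5 h 19 min + 5 h 33 min + 6 h 25 min + 3 h 58 min + 3 h 57 min = 33 h 32 min.

33.53 hours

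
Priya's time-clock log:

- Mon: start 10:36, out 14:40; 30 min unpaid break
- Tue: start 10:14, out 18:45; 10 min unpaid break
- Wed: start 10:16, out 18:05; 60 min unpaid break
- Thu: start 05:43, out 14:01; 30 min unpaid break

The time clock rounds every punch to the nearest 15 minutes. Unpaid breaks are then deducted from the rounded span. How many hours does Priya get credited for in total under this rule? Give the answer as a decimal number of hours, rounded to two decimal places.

Mon: in 10:36→10:30, out 14:40→14:45; 4 h 15 min − 30 min = 3 h 45 min
Tue: in 10:14→10:15, out 18:45→18:45; 8 h 30 min − 10 min = 8 h 20 min
Wed: in 10:16→10:15, out 18:05→18:00; 7 h 45 min − 60 min = 6 h 45 min
Thu: in 05:43→05:45, out 14:01→14:00; 8 h 15 min − 30 min = 7 h 45 min
Total credited: 26 h 35 min.

26.58 hours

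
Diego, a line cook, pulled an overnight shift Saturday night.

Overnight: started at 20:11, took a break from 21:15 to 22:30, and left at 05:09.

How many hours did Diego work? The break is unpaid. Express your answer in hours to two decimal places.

7.72 hours

Overnight: 20:11 → midnight = 3 h 49 min; midnight → 05:09 = 5 h 9 min; span 8 h 58 min; less 75 min break → 7 h 43 min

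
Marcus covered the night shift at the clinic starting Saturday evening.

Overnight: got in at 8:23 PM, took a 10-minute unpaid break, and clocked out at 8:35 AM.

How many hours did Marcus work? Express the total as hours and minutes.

Overnight: 8:23 PM → midnight = 3 h 37 min; midnight → 8:35 AM = 8 h 35 min; span 12 h 12 min; less 10 min break → 12 h 2 min

12 h 2 min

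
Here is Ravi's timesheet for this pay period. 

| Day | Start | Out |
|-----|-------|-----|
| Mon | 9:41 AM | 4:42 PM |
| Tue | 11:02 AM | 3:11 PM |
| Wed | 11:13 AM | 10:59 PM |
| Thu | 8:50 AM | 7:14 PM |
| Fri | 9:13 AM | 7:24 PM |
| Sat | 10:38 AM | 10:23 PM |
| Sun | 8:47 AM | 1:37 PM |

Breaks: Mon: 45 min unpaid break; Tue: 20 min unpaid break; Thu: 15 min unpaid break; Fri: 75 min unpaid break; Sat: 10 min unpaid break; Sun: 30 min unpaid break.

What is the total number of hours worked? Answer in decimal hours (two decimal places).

Mon: 9:41 AM–4:42 PM = 7 h 1 min; less 45 min break → 6 h 16 min
Tue: 11:02 AM–3:11 PM = 4 h 9 min; less 20 min break → 3 h 49 min
Wed: 11:13 AM–10:59 PM = 11 h 46 min
Thu: 8:50 AM–7:14 PM = 10 h 24 min; less 15 min break → 10 h 9 min
Fri: 9:13 AM–7:24 PM = 10 h 11 min; less 75 min break → 8 h 56 min
Sat: 10:38 AM–10:23 PM = 11 h 45 min; less 10 min break → 11 h 35 min
Sun: 8:47 AM–1:37 PM = 4 h 50 min; less 30 min break → 4 h 20 min
Total: 6 h 16 min + 3 h 49 min + 11 h 46 min + 10 h 9 min + 8 h 56 min + 11 h 35 min + 4 h 20 min = 56 h 51 min.

56.85 hours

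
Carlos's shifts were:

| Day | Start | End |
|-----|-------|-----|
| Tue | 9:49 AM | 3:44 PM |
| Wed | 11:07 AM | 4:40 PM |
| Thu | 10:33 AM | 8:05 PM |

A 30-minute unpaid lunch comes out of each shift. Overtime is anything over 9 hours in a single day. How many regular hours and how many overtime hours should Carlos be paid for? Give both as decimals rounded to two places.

Regular 19.47 hours, overtime 0.03 hours

Tue: 9:49 AM–3:44 PM = 5 h 55 min; less 30 min break → 5 h 25 min
Wed: 11:07 AM–4:40 PM = 5 h 33 min; less 30 min break → 5 h 3 min
Thu: 10:33 AM–8:05 PM = 9 h 32 min; less 30 min break → 9 h 2 min
Tue reg 5 h 25 min / OT 0 h 0 min; Wed reg 5 h 3 min / OT 0 h 0 min; Thu reg 9 h 0 min / OT 0 h 2 min.
Totals: regular 19 h 28 min, overtime 0 h 2 min.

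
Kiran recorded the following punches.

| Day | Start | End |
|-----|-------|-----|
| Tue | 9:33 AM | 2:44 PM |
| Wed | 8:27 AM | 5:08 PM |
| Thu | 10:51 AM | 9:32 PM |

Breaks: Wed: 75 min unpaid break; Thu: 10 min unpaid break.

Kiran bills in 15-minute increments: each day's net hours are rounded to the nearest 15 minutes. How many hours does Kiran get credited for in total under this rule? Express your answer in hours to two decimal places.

23.25 hours

Tue: 9:33 AM–2:44 PM = 5 h 11 min → rounds to 5 h 15 min
Wed: 8:27 AM–5:08 PM = 8 h 41 min − 75 min = 7 h 26 min → rounds to 7 h 30 min
Thu: 10:51 AM–9:32 PM = 10 h 41 min − 10 min = 10 h 31 min → rounds to 10 h 30 min
Total credited: 23 h 15 min.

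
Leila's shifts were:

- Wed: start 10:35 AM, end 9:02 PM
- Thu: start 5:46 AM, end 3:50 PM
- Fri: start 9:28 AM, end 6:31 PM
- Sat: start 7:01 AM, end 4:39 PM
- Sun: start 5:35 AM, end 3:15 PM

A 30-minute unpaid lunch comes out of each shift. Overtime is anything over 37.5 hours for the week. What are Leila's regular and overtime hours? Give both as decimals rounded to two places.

Wed: 10:35 AM–9:02 PM = 10 h 27 min; less 30 min break → 9 h 57 min
Thu: 5:46 AM–3:50 PM = 10 h 4 min; less 30 min break → 9 h 34 min
Fri: 9:28 AM–6:31 PM = 9 h 3 min; less 30 min break → 8 h 33 min
Sat: 7:01 AM–4:39 PM = 9 h 38 min; less 30 min break → 9 h 8 min
Sun: 5:35 AM–3:15 PM = 9 h 40 min; less 30 min break → 9 h 10 min
Total worked: 46 h 22 min = 46.37 h.
Threshold 37.5 h → overtime 8 h 52 min, regular 37 h 30 min.

Regular 37.50 hours, overtime 8.87 hours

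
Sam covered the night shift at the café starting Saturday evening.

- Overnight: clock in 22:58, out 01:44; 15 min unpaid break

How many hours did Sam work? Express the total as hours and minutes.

2 h 31 min

Overnight: 22:58 → midnight = 1 h 2 min; midnight → 01:44 = 1 h 44 min; span 2 h 46 min; less 15 min break → 2 h 31 min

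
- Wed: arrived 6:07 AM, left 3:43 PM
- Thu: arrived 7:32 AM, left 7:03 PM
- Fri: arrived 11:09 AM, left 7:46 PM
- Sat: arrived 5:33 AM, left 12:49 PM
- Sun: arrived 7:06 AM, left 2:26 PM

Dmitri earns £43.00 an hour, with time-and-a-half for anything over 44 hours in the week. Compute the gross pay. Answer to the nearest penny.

£1913.50

Wed: 6:07 AM–3:43 PM = 9 h 36 min
Thu: 7:32 AM–7:03 PM = 11 h 31 min
Fri: 11:09 AM–7:46 PM = 8 h 37 min
Sat: 5:33 AM–12:49 PM = 7 h 16 min
Sun: 7:06 AM–2:26 PM = 7 h 20 min
Total worked: 44 h 20 min = 2660 min.
Regular 44 h 0 min = 2640 min at £43.00/h; overtime 0 h 20 min = 20 min at £64.50/h.
Pay = (2640 × £43.00 + 20 × £64.50) ÷ 60 = £1913.50.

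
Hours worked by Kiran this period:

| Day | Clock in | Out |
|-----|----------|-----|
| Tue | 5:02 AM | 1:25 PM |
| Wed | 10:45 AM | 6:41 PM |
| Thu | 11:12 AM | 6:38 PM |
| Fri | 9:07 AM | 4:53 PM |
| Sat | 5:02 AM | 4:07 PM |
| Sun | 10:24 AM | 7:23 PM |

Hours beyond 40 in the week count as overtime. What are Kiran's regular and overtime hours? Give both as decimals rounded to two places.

Regular 40.00 hours, overtime 11.58 hours

Tue: 5:02 AM–1:25 PM = 8 h 23 min
Wed: 10:45 AM–6:41 PM = 7 h 56 min
Thu: 11:12 AM–6:38 PM = 7 h 26 min
Fri: 9:07 AM–4:53 PM = 7 h 46 min
Sat: 5:02 AM–4:07 PM = 11 h 5 min
Sun: 10:24 AM–7:23 PM = 8 h 59 min
Total worked: 51 h 35 min = 51.58 h.
Threshold 40 h → overtime 11 h 35 min, regular 40 h 0 min.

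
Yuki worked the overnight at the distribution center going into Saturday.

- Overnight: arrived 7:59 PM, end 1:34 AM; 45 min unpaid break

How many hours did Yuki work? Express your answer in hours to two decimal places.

4.83 hours

Overnight: 7:59 PM → midnight = 4 h 1 min; midnight → 1:34 AM = 1 h 34 min; span 5 h 35 min; less 45 min break → 4 h 50 min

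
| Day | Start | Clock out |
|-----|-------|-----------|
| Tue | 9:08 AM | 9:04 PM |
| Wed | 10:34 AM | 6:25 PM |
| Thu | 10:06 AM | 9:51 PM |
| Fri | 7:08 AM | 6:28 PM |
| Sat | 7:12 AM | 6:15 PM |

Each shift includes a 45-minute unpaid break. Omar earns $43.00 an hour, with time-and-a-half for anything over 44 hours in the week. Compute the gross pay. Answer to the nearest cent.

$2289.75

Tue: 9:08 AM–9:04 PM = 11 h 56 min; less 45 min break → 11 h 11 min
Wed: 10:34 AM–6:25 PM = 7 h 51 min; less 45 min break → 7 h 6 min
Thu: 10:06 AM–9:51 PM = 11 h 45 min; less 45 min break → 11 h 0 min
Fri: 7:08 AM–6:28 PM = 11 h 20 min; less 45 min break → 10 h 35 min
Sat: 7:12 AM–6:15 PM = 11 h 3 min; less 45 min break → 10 h 18 min
Total worked: 50 h 10 min = 3010 min.
Regular 44 h 0 min = 2640 min at $43.00/h; overtime 6 h 10 min = 370 min at $64.50/h.
Pay = (2640 × $43.00 + 370 × $64.50) ÷ 60 = $2289.75.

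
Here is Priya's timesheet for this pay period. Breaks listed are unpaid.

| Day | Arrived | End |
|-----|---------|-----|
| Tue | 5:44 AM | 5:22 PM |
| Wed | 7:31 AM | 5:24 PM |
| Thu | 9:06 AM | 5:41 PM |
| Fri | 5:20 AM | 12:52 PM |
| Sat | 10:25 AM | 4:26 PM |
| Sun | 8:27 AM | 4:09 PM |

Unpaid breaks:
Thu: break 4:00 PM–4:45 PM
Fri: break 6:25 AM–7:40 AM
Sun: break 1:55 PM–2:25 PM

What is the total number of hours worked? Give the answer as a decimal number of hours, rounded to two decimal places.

48.85 hours

Tue: 5:44 AM–5:22 PM = 11 h 38 min
Wed: 7:31 AM–5:24 PM = 9 h 53 min
Thu: 9:06 AM–5:41 PM = 8 h 35 min; less 45 min break → 7 h 50 min
Fri: 5:20 AM–12:52 PM = 7 h 32 min; less 75 min break → 6 h 17 min
Sat: 10:25 AM–4:26 PM = 6 h 1 min
Sun: 8:27 AM–4:09 PM = 7 h 42 min; less 30 min break → 7 h 12 min
Total: 11 h 38 min + 9 h 53 min + 7 h 50 min + 6 h 17 min + 6 h 1 min + 7 h 12 min = 48 h 51 min.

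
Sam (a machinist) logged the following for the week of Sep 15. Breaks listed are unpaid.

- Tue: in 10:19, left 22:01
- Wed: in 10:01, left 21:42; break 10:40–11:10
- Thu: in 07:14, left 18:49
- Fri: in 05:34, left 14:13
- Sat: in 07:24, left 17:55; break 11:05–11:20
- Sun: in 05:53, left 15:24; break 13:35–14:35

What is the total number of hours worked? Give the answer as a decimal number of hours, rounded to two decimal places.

61.90 hours

Tue: 10:19–22:01 = 11 h 42 min
Wed: 10:01–21:42 = 11 h 41 min; less 30 min break → 11 h 11 min
Thu: 07:14–18:49 = 11 h 35 min
Fri: 05:34–14:13 = 8 h 39 min
Sat: 07:24–17:55 = 10 h 31 min; less 15 min break → 10 h 16 min
Sun: 05:53–15:24 = 9 h 31 min; less 60 min break → 8 h 31 min
Total: 11 h 42 min + 11 h 11 min + 11 h 35 min + 8 h 39 min + 10 h 16 min + 8 h 31 min = 61 h 54 min.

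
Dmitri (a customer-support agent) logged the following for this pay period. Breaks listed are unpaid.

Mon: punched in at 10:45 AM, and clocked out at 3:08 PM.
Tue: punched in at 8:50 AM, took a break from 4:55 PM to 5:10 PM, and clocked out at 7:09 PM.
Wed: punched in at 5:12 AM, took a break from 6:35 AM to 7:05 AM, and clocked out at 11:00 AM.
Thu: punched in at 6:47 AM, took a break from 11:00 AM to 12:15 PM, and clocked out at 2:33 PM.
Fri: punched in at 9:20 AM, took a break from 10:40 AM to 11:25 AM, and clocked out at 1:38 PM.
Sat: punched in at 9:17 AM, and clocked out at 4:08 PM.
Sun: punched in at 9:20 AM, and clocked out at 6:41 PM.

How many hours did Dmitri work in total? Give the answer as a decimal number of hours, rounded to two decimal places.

46.02 hours

Mon: 10:45 AM–3:08 PM = 4 h 23 min
Tue: 8:50 AM–7:09 PM = 10 h 19 min; less 15 min break → 10 h 4 min
Wed: 5:12 AM–11:00 AM = 5 h 48 min; less 30 min break → 5 h 18 min
Thu: 6:47 AM–2:33 PM = 7 h 46 min; less 75 min break → 6 h 31 min
Fri: 9:20 AM–1:38 PM = 4 h 18 min; less 45 min break → 3 h 33 min
Sat: 9:17 AM–4:08 PM = 6 h 51 min
Sun: 9:20 AM–6:41 PM = 9 h 21 min
Total: 4 h 23 min + 10 h 4 min + 5 h 18 min + 6 h 31 min + 3 h 33 min + 6 h 51 min + 9 h 21 min = 46 h 1 min.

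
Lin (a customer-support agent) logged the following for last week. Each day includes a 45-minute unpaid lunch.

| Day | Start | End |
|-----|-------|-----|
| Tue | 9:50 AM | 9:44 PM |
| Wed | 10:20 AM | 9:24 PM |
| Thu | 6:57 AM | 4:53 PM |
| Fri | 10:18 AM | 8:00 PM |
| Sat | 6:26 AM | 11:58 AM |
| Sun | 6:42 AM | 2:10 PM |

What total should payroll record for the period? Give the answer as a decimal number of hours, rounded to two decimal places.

51.10 hours

Tue: 9:50 AM–9:44 PM = 11 h 54 min; less 45 min break → 11 h 9 min
Wed: 10:20 AM–9:24 PM = 11 h 4 min; less 45 min break → 10 h 19 min
Thu: 6:57 AM–4:53 PM = 9 h 56 min; less 45 min break → 9 h 11 min
Fri: 10:18 AM–8:00 PM = 9 h 42 min; less 45 min break → 8 h 57 min
Sat: 6:26 AM–11:58 AM = 5 h 32 min; less 45 min break → 4 h 47 min
Sun: 6:42 AM–2:10 PM = 7 h 28 min; less 45 min break → 6 h 43 min
Total: 11 h 9 min + 10 h 19 min + 9 h 11 min + 8 h 57 min + 4 h 47 min + 6 h 43 min = 51 h 6 min.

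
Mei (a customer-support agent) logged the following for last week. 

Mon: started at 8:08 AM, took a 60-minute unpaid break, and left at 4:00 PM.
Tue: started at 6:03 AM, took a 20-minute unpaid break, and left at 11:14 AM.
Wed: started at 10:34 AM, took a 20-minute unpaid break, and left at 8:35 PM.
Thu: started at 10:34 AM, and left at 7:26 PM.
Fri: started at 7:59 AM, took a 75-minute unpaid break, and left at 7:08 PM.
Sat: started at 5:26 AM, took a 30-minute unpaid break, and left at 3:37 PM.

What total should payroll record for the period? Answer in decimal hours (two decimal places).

Mon: 8:08 AM–4:00 PM = 7 h 52 min; less 60 min break → 6 h 52 min
Tue: 6:03 AM–11:14 AM = 5 h 11 min; less 20 min break → 4 h 51 min
Wed: 10:34 AM–8:35 PM = 10 h 1 min; less 20 min break → 9 h 41 min
Thu: 10:34 AM–7:26 PM = 8 h 52 min
Fri: 7:59 AM–7:08 PM = 11 h 9 min; less 75 min break → 9 h 54 min
Sat: 5:26 AM–3:37 PM = 10 h 11 min; less 30 min break → 9 h 41 min
Total: 6 h 52 min + 4 h 51 min + 9 h 41 min + 8 h 52 min + 9 h 54 min + 9 h 41 min = 49 h 51 min.

49.85 hours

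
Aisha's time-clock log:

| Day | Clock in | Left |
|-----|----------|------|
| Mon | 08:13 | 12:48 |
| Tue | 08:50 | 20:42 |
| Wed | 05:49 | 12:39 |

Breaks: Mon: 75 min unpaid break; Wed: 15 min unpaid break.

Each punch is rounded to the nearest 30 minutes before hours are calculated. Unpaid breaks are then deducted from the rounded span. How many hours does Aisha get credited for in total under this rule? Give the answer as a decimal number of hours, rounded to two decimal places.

Mon: in 08:13→08:00, out 12:48→13:00; 5 h 0 min − 75 min = 3 h 45 min
Tue: in 08:50→09:00, out 20:42→20:30; 11 h 30 min
Wed: in 05:49→06:00, out 12:39→12:30; 6 h 30 min − 15 min = 6 h 15 min
Total credited: 21 h 30 min.

21.50 hours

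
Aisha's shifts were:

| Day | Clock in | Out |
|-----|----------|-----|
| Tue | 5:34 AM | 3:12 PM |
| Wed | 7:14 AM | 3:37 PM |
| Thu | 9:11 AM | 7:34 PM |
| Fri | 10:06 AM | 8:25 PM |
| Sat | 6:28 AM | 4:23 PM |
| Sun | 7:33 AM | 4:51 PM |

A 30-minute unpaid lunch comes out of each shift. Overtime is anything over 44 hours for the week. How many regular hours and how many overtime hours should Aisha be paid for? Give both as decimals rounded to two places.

Regular 44.00 hours, overtime 10.93 hours

Tue: 5:34 AM–3:12 PM = 9 h 38 min; less 30 min break → 9 h 8 min
Wed: 7:14 AM–3:37 PM = 8 h 23 min; less 30 min break → 7 h 53 min
Thu: 9:11 AM–7:34 PM = 10 h 23 min; less 30 min break → 9 h 53 min
Fri: 10:06 AM–8:25 PM = 10 h 19 min; less 30 min break → 9 h 49 min
Sat: 6:28 AM–4:23 PM = 9 h 55 min; less 30 min break → 9 h 25 min
Sun: 7:33 AM–4:51 PM = 9 h 18 min; less 30 min break → 8 h 48 min
Total worked: 54 h 56 min = 54.93 h.
Threshold 44 h → overtime 10 h 56 min, regular 44 h 0 min.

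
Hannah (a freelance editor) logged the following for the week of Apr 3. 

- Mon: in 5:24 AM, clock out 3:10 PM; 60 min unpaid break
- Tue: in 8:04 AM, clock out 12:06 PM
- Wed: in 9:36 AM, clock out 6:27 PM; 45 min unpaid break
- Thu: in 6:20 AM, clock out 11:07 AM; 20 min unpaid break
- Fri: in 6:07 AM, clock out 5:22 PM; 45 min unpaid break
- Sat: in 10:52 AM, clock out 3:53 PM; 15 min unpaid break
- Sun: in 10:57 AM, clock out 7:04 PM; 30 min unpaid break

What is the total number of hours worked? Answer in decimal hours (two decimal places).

Mon: 5:24 AM–3:10 PM = 9 h 46 min; less 60 min break → 8 h 46 min
Tue: 8:04 AM–12:06 PM = 4 h 2 min
Wed: 9:36 AM–6:27 PM = 8 h 51 min; less 45 min break → 8 h 6 min
Thu: 6:20 AM–11:07 AM = 4 h 47 min; less 20 min break → 4 h 27 min
Fri: 6:07 AM–5:22 PM = 11 h 15 min; less 45 min break → 10 h 30 min
Sat: 10:52 AM–3:53 PM = 5 h 1 min; less 15 min break → 4 h 46 min
Sun: 10:57 AM–7:04 PM = 8 h 7 min; less 30 min break → 7 h 37 min
Total: 8 h 46 min + 4 h 2 min + 8 h 6 min + 4 h 27 min + 10 h 30 min + 4 h 46 min + 7 h 37 min = 48 h 14 min.

48.23 hours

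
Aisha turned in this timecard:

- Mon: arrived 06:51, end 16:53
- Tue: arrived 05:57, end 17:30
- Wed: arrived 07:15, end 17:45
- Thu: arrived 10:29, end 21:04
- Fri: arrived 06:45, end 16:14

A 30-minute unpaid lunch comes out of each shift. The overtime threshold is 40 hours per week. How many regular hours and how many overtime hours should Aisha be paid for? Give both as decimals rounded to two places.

Mon: 06:51–16:53 = 10 h 2 min; less 30 min break → 9 h 32 min
Tue: 05:57–17:30 = 11 h 33 min; less 30 min break → 11 h 3 min
Wed: 07:15–17:45 = 10 h 30 min; less 30 min break → 10 h 0 min
Thu: 10:29–21:04 = 10 h 35 min; less 30 min break → 10 h 5 min
Fri: 06:45–16:14 = 9 h 29 min; less 30 min break → 8 h 59 min
Total worked: 49 h 39 min = 49.65 h.
Threshold 40 h → overtime 9 h 39 min, regular 40 h 0 min.

Regular 40.00 hours, overtime 9.65 hours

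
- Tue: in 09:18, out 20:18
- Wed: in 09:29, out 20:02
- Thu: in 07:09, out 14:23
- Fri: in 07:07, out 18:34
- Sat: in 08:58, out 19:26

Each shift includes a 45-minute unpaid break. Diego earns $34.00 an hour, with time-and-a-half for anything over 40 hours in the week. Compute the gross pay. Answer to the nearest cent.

$1714.45

Tue: 09:18–20:18 = 11 h 0 min; less 45 min break → 10 h 15 min
Wed: 09:29–20:02 = 10 h 33 min; less 45 min break → 9 h 48 min
Thu: 07:09–14:23 = 7 h 14 min; less 45 min break → 6 h 29 min
Fri: 07:07–18:34 = 11 h 27 min; less 45 min break → 10 h 42 min
Sat: 08:58–19:26 = 10 h 28 min; less 45 min break → 9 h 43 min
Total worked: 46 h 57 min = 2817 min.
Regular 40 h 0 min = 2400 min at $34.00/h; overtime 6 h 57 min = 417 min at $51.00/h.
Pay = (2400 × $34.00 + 417 × $51.00) ÷ 60 = $1714.45.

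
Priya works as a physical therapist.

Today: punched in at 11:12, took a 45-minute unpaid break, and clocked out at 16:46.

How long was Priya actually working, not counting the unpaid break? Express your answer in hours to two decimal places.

4.82 hours

Today: 11:12–16:46 = 5 h 34 min; less 45 min break → 4 h 49 min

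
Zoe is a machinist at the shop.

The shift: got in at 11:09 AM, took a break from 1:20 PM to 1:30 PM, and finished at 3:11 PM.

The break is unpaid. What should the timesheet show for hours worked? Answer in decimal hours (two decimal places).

The shift: 11:09 AM–3:11 PM = 4 h 2 min; less 10 min break → 3 h 52 min

3.87 hours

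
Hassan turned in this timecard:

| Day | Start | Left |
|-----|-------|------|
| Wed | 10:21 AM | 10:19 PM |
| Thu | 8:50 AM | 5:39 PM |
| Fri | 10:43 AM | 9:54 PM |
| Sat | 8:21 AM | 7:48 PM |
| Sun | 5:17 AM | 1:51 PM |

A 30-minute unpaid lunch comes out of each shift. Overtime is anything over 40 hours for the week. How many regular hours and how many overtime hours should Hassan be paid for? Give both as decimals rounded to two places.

Regular 40.00 hours, overtime 9.48 hours

Wed: 10:21 AM–10:19 PM = 11 h 58 min; less 30 min break → 11 h 28 min
Thu: 8:50 AM–5:39 PM = 8 h 49 min; less 30 min break → 8 h 19 min
Fri: 10:43 AM–9:54 PM = 11 h 11 min; less 30 min break → 10 h 41 min
Sat: 8:21 AM–7:48 PM = 11 h 27 min; less 30 min break → 10 h 57 min
Sun: 5:17 AM–1:51 PM = 8 h 34 min; less 30 min break → 8 h 4 min
Total worked: 49 h 29 min = 49.48 h.
Threshold 40 h → overtime 9 h 29 min, regular 40 h 0 min.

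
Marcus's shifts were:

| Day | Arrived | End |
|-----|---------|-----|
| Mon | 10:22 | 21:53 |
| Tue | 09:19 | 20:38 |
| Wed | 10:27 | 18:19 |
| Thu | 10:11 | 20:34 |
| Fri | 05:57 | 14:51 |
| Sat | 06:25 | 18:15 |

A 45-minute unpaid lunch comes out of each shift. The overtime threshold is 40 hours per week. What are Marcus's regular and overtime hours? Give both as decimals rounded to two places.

Regular 40.00 hours, overtime 17.32 hours

Mon: 10:22–21:53 = 11 h 31 min; less 45 min break → 10 h 46 min
Tue: 09:19–20:38 = 11 h 19 min; less 45 min break → 10 h 34 min
Wed: 10:27–18:19 = 7 h 52 min; less 45 min break → 7 h 7 min
Thu: 10:11–20:34 = 10 h 23 min; less 45 min break → 9 h 38 min
Fri: 05:57–14:51 = 8 h 54 min; less 45 min break → 8 h 9 min
Sat: 06:25–18:15 = 11 h 50 min; less 45 min break → 11 h 5 min
Total worked: 57 h 19 min = 57.32 h.
Threshold 40 h → overtime 17 h 19 min, regular 40 h 0 min.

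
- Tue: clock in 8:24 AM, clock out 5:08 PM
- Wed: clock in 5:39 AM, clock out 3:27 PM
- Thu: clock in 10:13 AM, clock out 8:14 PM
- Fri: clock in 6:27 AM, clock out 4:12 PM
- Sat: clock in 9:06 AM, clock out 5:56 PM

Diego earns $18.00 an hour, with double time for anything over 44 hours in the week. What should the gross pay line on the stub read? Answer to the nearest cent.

Tue: 8:24 AM–5:08 PM = 8 h 44 min
Wed: 5:39 AM–3:27 PM = 9 h 48 min
Thu: 10:13 AM–8:14 PM = 10 h 1 min
Fri: 6:27 AM–4:12 PM = 9 h 45 min
Sat: 9:06 AM–5:56 PM = 8 h 50 min
Total worked: 47 h 8 min = 2828 min.
Regular 44 h 0 min = 2640 min at $18.00/h; overtime 3 h 8 min = 188 min at $36.00/h.
Pay = (2640 × $18.00 + 188 × $36.00) ÷ 60 = $904.80.

$904.80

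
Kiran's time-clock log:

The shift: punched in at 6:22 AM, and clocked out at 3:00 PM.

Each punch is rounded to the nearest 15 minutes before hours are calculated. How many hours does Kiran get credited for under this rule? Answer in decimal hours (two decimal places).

The shift: in 6:22 AM→6:15 AM, out 3:00 PM→3:00 PM; 8 h 45 min

8.75 hours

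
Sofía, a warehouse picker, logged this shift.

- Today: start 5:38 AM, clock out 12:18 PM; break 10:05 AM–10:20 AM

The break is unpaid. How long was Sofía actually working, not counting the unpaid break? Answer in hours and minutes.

Today: 5:38 AM–12:18 PM = 6 h 40 min; less 15 min break → 6 h 25 min

6 h 25 min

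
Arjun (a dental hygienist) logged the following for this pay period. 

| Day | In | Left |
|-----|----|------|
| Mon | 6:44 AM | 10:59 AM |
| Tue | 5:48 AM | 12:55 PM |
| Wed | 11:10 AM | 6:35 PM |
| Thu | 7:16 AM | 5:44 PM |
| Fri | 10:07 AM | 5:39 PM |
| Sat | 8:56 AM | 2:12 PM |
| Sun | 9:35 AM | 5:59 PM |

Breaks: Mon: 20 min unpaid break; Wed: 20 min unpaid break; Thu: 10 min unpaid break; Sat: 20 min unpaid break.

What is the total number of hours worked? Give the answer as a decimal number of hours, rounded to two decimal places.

49.28 hours

Mon: 6:44 AM–10:59 AM = 4 h 15 min; less 20 min break → 3 h 55 min
Tue: 5:48 AM–12:55 PM = 7 h 7 min
Wed: 11:10 AM–6:35 PM = 7 h 25 min; less 20 min break → 7 h 5 min
Thu: 7:16 AM–5:44 PM = 10 h 28 min; less 10 min break → 10 h 18 min
Fri: 10:07 AM–5:39 PM = 7 h 32 min
Sat: 8:56 AM–2:12 PM = 5 h 16 min; less 20 min break → 4 h 56 min
Sun: 9:35 AM–5:59 PM = 8 h 24 min
Total: 3 h 55 min + 7 h 7 min + 7 h 5 min + 10 h 18 min + 7 h 32 min + 4 h 56 min + 8 h 24 min = 49 h 17 min.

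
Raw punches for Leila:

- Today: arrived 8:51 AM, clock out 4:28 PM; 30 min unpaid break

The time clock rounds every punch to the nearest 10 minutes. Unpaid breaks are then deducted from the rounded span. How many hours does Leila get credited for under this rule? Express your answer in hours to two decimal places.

Today: in 8:51 AM→8:50 AM, out 4:28 PM→4:30 PM; 7 h 40 min − 30 min = 7 h 10 min

7.17 hours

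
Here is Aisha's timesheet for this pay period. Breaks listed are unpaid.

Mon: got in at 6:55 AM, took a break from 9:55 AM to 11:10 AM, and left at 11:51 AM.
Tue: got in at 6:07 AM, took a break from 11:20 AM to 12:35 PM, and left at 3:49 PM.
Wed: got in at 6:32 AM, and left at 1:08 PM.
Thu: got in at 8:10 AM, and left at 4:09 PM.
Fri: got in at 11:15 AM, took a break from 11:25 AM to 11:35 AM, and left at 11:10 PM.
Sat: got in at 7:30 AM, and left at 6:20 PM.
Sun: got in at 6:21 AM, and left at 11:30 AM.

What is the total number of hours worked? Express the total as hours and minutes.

Mon: 6:55 AM–11:51 AM = 4 h 56 min; less 75 min break → 3 h 41 min
Tue: 6:07 AM–3:49 PM = 9 h 42 min; less 75 min break → 8 h 27 min
Wed: 6:32 AM–1:08 PM = 6 h 36 min
Thu: 8:10 AM–4:09 PM = 7 h 59 min
Fri: 11:15 AM–11:10 PM = 11 h 55 min; less 10 min break → 11 h 45 min
Sat: 7:30 AM–6:20 PM = 10 h 50 min
Sun: 6:21 AM–11:30 AM = 5 h 9 min
Total: 3 h 41 min + 8 h 27 min + 6 h 36 min + 7 h 59 min + 11 h 45 min + 10 h 50 min + 5 h 9 min = 54 h 27 min.

54 h 27 min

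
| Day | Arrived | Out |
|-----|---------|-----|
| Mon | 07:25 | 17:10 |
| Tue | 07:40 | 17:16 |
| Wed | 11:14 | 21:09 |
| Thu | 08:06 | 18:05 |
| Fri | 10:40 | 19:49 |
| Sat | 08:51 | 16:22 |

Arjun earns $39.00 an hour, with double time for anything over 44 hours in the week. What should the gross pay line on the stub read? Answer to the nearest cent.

Mon: 07:25–17:10 = 9 h 45 min
Tue: 07:40–17:16 = 9 h 36 min
Wed: 11:14–21:09 = 9 h 55 min
Thu: 08:06–18:05 = 9 h 59 min
Fri: 10:40–19:49 = 9 h 9 min
Sat: 08:51–16:22 = 7 h 31 min
Total worked: 55 h 55 min = 3355 min.
Regular 44 h 0 min = 2640 min at $39.00/h; overtime 11 h 55 min = 715 min at $78.00/h.
Pay = (2640 × $39.00 + 715 × $78.00) ÷ 60 = $2645.50.

$2645.50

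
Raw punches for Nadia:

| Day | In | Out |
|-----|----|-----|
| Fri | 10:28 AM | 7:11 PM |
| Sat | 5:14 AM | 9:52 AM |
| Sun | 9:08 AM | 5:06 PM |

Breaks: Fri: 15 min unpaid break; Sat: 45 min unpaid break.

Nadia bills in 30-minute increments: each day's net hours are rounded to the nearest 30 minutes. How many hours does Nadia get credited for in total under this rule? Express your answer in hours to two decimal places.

Fri: 10:28 AM–7:11 PM = 8 h 43 min − 15 min = 8 h 28 min → rounds to 8 h 30 min
Sat: 5:14 AM–9:52 AM = 4 h 38 min − 45 min = 3 h 53 min → rounds to 4 h 0 min
Sun: 9:08 AM–5:06 PM = 7 h 58 min → rounds to 8 h 0 min
Total credited: 20 h 30 min.

20.50 hours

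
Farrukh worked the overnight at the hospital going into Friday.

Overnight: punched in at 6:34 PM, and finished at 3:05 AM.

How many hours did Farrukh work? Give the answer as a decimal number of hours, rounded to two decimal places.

8.52 hours

Overnight: 6:34 PM → midnight = 5 h 26 min; midnight → 3:05 AM = 3 h 5 min; span 8 h 31 min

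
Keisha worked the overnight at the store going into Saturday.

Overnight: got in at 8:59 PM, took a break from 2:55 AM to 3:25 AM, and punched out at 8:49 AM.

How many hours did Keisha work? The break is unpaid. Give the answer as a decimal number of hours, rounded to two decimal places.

11.33 hours

Overnight: 8:59 PM → midnight = 3 h 1 min; midnight → 8:49 AM = 8 h 49 min; span 11 h 50 min; less 30 min break → 11 h 20 min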